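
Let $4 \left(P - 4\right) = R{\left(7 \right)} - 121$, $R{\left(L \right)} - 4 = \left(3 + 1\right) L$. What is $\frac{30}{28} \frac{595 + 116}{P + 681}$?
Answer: $\frac{21330}{18557} \approx 1.1494$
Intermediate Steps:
$R{\left(L \right)} = 4 + 4 L$ ($R{\left(L \right)} = 4 + \left(3 + 1\right) L = 4 + 4 L$)
$P = - \frac{73}{4}$ ($P = 4 + \frac{\left(4 + 4 \cdot 7\right) - 121}{4} = 4 + \frac{\left(4 + 28\right) - 121}{4} = 4 + \frac{32 - 121}{4} = 4 + \frac{1}{4} \left(-89\right) = 4 - \frac{89}{4} = - \frac{73}{4} \approx -18.25$)
$\frac{30}{28} \frac{595 + 116}{P + 681} = \frac{30}{28} \frac{595 + 116}{- \frac{73}{4} + 681} = 30 \cdot \frac{1}{28} \frac{711}{\frac{2651}{4}} = \frac{15 \cdot 711 \cdot \frac{4}{2651}}{14} = \frac{15}{14} \cdot \frac{2844}{2651} = \frac{21330}{18557}$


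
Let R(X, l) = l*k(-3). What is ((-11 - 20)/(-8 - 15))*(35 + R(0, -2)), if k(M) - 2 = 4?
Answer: 31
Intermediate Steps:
k(M) = 6 (k(M) = 2 + 4 = 6)
R(X, l) = 6*l (R(X, l) = l*6 = 6*l)
((-11 - 20)/(-8 - 15))*(35 + R(0, -2)) = ((-11 - 20)/(-8 - 15))*(35 + 6*(-2)) = (-31/(-23))*(35 - 12) = -31*(-1/23)*23 = (31/23)*23 = 31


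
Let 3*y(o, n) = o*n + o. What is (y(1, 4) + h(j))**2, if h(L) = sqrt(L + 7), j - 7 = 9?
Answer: 232/9 + 10*sqrt(23)/3 ≈ 41.764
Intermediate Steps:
j = 16 (j = 7 + 9 = 16)
y(o, n) = o/3 + n*o/3 (y(o, n) = (o*n + o)/3 = (n*o + o)/3 = (o + n*o)/3 = o/3 + n*o/3)
h(L) = sqrt(7 + L)
(y(1, 4) + h(j))**2 = ((1/3)*1*(1 + 4) + sqrt(7 + 16))**2 = ((1/3)*1*5 + sqrt(23))**2 = (5/3 + sqrt(23))**2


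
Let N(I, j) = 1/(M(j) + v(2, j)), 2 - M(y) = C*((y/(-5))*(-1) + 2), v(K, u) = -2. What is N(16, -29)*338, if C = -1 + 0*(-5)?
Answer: -1690/19 ≈ -88.947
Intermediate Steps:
C = -1 (C = -1 + 0 = -1)
M(y) = 4 + y/5 (M(y) = 2 - (-1)*((y/(-5))*(-1) + 2) = 2 - (-1)*((y*(-⅕))*(-1) + 2) = 2 - (-1)*(-y/5*(-1) + 2) = 2 - (-1)*(y/5 + 2) = 2 - (-1)*(2 + y/5) = 2 - (-2 - y/5) = 2 + (2 + y/5) = 4 + y/5)
N(I, j) = 1/(2 + j/5) (N(I, j) = 1/((4 + j/5) - 2) = 1/(2 + j/5))
N(16, -29)*338 = (5/(10 - 29))*338 = (5/(-19))*338 = (5*(-1/19))*338 = -5/19*338 = -1690/19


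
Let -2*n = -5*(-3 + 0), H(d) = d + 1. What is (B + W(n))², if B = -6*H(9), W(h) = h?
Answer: 18225/4 ≈ 4556.3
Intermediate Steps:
H(d) = 1 + d
n = -15/2 (n = -(-5)*(-3 + 0)/2 = -(-5)*(-3)/2 = -½*15 = -15/2 ≈ -7.5000)
B = -60 (B = -6*(1 + 9) = -6*10 = -60)
(B + W(n))² = (-60 - 15/2)² = (-135/2)² = 18225/4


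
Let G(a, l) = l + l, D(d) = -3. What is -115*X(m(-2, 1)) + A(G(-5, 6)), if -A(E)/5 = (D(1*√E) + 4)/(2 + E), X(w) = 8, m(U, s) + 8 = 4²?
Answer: -12885/14 ≈ -920.36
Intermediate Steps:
m(U, s) = 8 (m(U, s) = -8 + 4² = -8 + 16 = 8)
G(a, l) = 2*l
A(E) = -5/(2 + E) (A(E) = -5*(-3 + 4)/(2 + E) = -5/(2 + E))
-115*X(m(-2, 1)) + A(G(-5, 6)) = -115*8 - 5/(2 + 2*6) = -920 - 5/(2 + 12) = -920 - 5/14 = -12885/14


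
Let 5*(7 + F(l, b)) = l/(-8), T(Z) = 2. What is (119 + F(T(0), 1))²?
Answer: 5013121/400 ≈ 12533.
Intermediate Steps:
F(l, b) = -7 - l/40 (F(l, b) = -7 + (l/(-8))/5 = -7 + (l*(-⅛))/5 = -7 + (-l/8)/5 = -7 - l/40)
(119 + F(T(0), 1))² = (119 + (-7 - 1/40*2))² = (119 + (-7 - 1/20))² = (119 - 141/20)² = (2239/20)² = 5013121/400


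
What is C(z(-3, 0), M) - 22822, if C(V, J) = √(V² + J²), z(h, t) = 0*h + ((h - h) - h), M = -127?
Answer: -22822 + √16138 ≈ -22695.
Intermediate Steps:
z(h, t) = -h (z(h, t) = 0 + (0 - h) = 0 - h = -h)
C(V, J) = √(J² + V²)
C(z(-3, 0), M) - 22822 = √((-127)² + (-1*(-3))²) - 22822 = √(16129 + 3²) - 22822 = √(16129 + 9) - 22822 = √16138 - 22822 = -22822 + √16138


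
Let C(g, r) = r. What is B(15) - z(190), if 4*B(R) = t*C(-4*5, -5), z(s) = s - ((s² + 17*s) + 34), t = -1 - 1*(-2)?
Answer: 156691/4 ≈ 39173.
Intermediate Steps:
t = 1 (t = -1 + 2 = 1)
z(s) = -34 - s² - 16*s (z(s) = s - (34 + s² + 17*s) = s + (-34 - s² - 17*s) = -34 - s² - 16*s)
B(R) = -5/4 (B(R) = (1*(-5))/4 = (¼)*(-5) = -5/4)
B(15) - z(190) = -5/4 - (-34 - 1*190² - 16*190) = -5/4 - (-34 - 1*36100 - 3040) = -5/4 - (-34 - 36100 - 3040) = -5/4 - 1*(-39174) = -5/4 + 39174 = 156691/4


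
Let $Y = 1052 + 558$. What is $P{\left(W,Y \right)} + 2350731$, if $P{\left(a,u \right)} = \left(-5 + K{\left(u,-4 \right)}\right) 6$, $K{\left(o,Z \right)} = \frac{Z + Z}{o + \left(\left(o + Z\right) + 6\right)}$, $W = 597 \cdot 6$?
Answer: $\frac{1262326429}{537} \approx 2.3507 \cdot 10^{6}$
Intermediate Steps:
$W = 3582$
$K{\left(o,Z \right)} = \frac{2 Z}{6 + Z + 2 o}$ ($K{\left(o,Z \right)} = \frac{2 Z}{o + \left(\left(Z + o\right) + 6\right)} = \frac{2 Z}{o + \left(6 + Z + o\right)} = \frac{2 Z}{6 + Z + 2 o}$)
$Y = 1610$
$P{\left(a,u \right)} = -30 - \frac{48}{2 + 2 u}$ ($P{\left(a,u \right)} = \left(-5 + 2 \left(-4\right) \frac{1}{6 - 4 + 2 u}\right) 6 = \left(-5 + 2 \left(-4\right) \frac{1}{2 + 2 u}\right) 6 = \left(-5 - \frac{8}{2 + 2 u}\right) 6 = -30 - \frac{48}{2 + 2 u}$)
$P{\left(W,Y \right)} + 2350731 = \frac{6 \left(-9 - 8050\right)}{1 + 1610} + 2350731 = \frac{6 \left(-9 - 8050\right)}{1611} + 2350731 = 6 \cdot \frac{1}{1611} \left(-8059\right) + 2350731 = - \frac{16118}{537} + 2350731 = \frac{1262326429}{537}$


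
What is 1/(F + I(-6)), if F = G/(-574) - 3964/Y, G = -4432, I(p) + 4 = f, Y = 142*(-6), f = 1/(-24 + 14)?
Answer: 611310/5057879 ≈ 0.12086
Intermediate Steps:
f = -⅒ (f = 1/(-10) = -⅒ ≈ -0.10000)
Y = -852
I(p) = -41/10 (I(p) = -4 - ⅒ = -41/10)
F = 756425/61131 (F = -4432/(-574) - 3964/(-852) = -4432*(-1/574) - 3964*(-1/852) = 2216/287 + 991/213 = 756425/61131 ≈ 12.374)
1/(F + I(-6)) = 1/(756425/61131 - 41/10) = 1/(5057879/611310) = 611310/5057879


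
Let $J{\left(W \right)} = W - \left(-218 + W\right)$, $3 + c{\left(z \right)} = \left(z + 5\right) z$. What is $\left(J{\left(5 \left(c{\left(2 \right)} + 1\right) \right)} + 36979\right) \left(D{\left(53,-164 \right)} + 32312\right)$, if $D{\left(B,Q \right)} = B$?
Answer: $1203880905$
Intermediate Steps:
$c{\left(z \right)} = -3 + z \left(5 + z\right)$ ($c{\left(z \right)} = -3 + \left(z + 5\right) z = -3 + \left(5 + z\right) z = -3 + z \left(5 + z\right)$)
$J{\left(W \right)} = 218$
$\left(J{\left(5 \left(c{\left(2 \right)} + 1\right) \right)} + 36979\right) \left(D{\left(53,-164 \right)} + 32312\right) = \left(218 + 36979\right) \left(53 + 32312\right) = 37197 \cdot 32365 = 1203880905$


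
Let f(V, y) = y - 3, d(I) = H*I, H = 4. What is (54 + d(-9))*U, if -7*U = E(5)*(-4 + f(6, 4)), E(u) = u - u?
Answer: 0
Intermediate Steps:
E(u) = 0
d(I) = 4*I
f(V, y) = -3 + y
U = 0 (U = -0*(-4 + (-3 + 4)) = -0*(-4 + 1) = -0*(-3) = -1/7*0 = 0)
(54 + d(-9))*U = (54 + 4*(-9))*0 = (54 - 36)*0 = 18*0 = 0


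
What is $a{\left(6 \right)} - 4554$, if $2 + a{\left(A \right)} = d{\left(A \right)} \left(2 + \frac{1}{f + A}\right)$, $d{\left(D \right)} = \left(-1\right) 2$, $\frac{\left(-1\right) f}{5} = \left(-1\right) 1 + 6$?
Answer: $- \frac{86638}{19} \approx -4559.9$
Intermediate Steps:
$f = -25$ ($f = - 5 \left(\left(-1\right) 1 + 6\right) = - 5 \left(-1 + 6\right) = \left(-5\right) 5 = -25$)
$d{\left(D \right)} = -2$
$a{\left(A \right)} = -6 - \frac{2}{-25 + A}$ ($a{\left(A \right)} = -2 - 2 \left(2 + \frac{1}{-25 + A}\right) = -2 - \left(4 + \frac{2}{-25 + A}\right) = -6 - \frac{2}{-25 + A}$)
$a{\left(6 \right)} - 4554 = \frac{2 \left(74 - 18\right)}{-25 + 6} - 4554 = \frac{2 \left(74 - 18\right)}{-19} - 4554 = 2 \left(- \frac{1}{19}\right) 56 - 4554 = - \frac{112}{19} - 4554 = - \frac{86638}{19}$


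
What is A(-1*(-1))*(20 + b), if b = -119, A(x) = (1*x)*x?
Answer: -99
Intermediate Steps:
A(x) = x**2 (A(x) = x*x = x**2)
A(-1*(-1))*(20 + b) = (-1*(-1))**2*(20 - 119) = 1**2*(-99) = 1*(-99) = -99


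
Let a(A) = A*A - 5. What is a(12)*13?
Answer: 1807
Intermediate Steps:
a(A) = -5 + A² (a(A) = A² - 5 = -5 + A²)
a(12)*13 = (-5 + 12²)*13 = (-5 + 144)*13 = 139*13 = 1807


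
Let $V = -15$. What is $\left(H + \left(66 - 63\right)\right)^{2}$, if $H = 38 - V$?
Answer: $3136$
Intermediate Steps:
$H = 53$ ($H = 38 - -15 = 38 + 15 = 53$)
$\left(H + \left(66 - 63\right)\right)^{2} = \left(53 + \left(66 - 63\right)\right)^{2} = \left(53 + 3\right)^{2} = 56^{2} = 3136$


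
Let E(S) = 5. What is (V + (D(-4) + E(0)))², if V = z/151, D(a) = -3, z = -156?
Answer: 21316/22801 ≈ 0.93487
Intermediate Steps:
V = -156/151 ≈ -1.0331
(V + (D(-4) + E(0)))² = (-156/151 + (-3 + 5))² = (-156/151 + 2)² = (146/151)² = 21316/22801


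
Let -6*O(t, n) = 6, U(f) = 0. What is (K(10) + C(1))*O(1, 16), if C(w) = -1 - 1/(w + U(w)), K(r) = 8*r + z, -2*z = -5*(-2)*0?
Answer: -78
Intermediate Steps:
O(t, n) = -1 (O(t, n) = -⅙*6 = -1)
z = 0 (z = -(-5*(-2))*0/2 = -5*0 = -½*0 = 0)
K(r) = 8*r (K(r) = 8*r + 0 = 8*r)
C(w) = -1 - 1/w (C(w) = -1 - 1/(w + 0) = -1 - 1/w)
(K(10) + C(1))*O(1, 16) = (8*10 + (-1 - 1*1)/1)*(-1) = (80 + 1*(-1 - 1))*(-1) = (80 + 1*(-2))*(-1) = (80 - 2)*(-1) = 78*(-1) = -78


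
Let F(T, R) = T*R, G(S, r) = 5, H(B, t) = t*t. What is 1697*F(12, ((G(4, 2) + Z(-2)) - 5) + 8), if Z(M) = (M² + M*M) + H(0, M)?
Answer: 407280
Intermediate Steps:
H(B, t) = t²
Z(M) = 3*M² (Z(M) = (M² + M*M) + M² = (M² + M²) + M² = 2*M² + M² = 3*M²)
F(T, R) = R*T
1697*F(12, ((G(4, 2) + Z(-2)) - 5) + 8) = 1697*((((5 + 3*(-2)²) - 5) + 8)*12) = 1697*((((5 + 3*4) - 5) + 8)*12) = 1697*((((5 + 12) - 5) + 8)*12) = 1697*(((17 - 5) + 8)*12) = 1697*((12 + 8)*12) = 1697*(20*12) = 1697*240 = 407280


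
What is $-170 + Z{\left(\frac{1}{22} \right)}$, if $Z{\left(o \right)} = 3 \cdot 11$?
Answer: $-137$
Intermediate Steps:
$Z{\left(o \right)} = 33$
$-170 + Z{\left(\frac{1}{22} \right)} = -170 + 33 = -137$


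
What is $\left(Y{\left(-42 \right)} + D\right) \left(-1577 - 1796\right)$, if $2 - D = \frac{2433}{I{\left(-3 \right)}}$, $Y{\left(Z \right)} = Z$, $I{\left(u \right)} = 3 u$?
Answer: $- \frac{2330743}{3} \approx -7.7691 \cdot 10^{5}$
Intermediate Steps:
$D = \frac{817}{3}$ ($D = 2 - \frac{2433}{3 \left(-3\right)} = 2 - \frac{2433}{-9} = 2 - 2433 \left(- \frac{1}{9}\right) = 2 - - \frac{811}{3} = 2 + \frac{811}{3} = \frac{817}{3} \approx 272.33$)
$\left(Y{\left(-42 \right)} + D\right) \left(-1577 - 1796\right) = \left(-42 + \frac{817}{3}\right) \left(-1577 - 1796\right) = \frac{691}{3} \left(-3373\right) = - \frac{2330743}{3}$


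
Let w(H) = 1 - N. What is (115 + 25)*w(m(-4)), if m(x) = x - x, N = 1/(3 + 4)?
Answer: 120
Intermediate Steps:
N = 1/7 ≈ 0.14286
m(x) = 0
w(H) = 6/7 (w(H) = 1 - 1*1/7 = 1 - 1/7 = 6/7)
(115 + 25)*w(m(-4)) = (115 + 25)*(6/7) = 140*(6/7) = 120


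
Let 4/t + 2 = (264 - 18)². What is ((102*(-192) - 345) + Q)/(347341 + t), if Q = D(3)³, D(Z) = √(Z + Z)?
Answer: -602991753/10509496639 + 181542*√6/10509496639 ≈ -0.057334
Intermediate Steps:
D(Z) = √2*√Z (D(Z) = √(2*Z) = √2*√Z)
Q = 6*√6 (Q = (√2*√3)³ = (√6)³ = 6*√6 ≈ 14.697)
t = 2/30257 (t = 4/(-2 + (264 - 18)²) = 4/(-2 + 246²) = 4/(-2 + 60516) = 4/60514 = 4*(1/60514) = 2/30257 ≈ 6.6100e-5)
((102*(-192) - 345) + Q)/(347341 + t) = ((102*(-192) - 345) + 6*√6)/(347341 + 2/30257) = ((-19584 - 345) + 6*√6)/(10509496639/30257) = (-19929 + 6*√6)*(30257/10509496639) = -602991753/10509496639 + 181542*√6/10509496639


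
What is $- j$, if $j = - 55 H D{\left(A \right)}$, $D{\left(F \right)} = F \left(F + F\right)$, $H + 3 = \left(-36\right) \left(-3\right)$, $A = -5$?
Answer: $288750$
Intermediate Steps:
$H = 105$ ($H = -3 - -108 = -3 + 108 = 105$)
$D{\left(F \right)} = 2 F^{2}$ ($D{\left(F \right)} = F 2 F = 2 F^{2}$)
$j = -288750$ ($j = \left(-55\right) 105 \cdot 2 \left(-5\right)^{2} = - 5775 \cdot 2 \cdot 25 = \left(-5775\right) 50 = -288750$)
$- j = \left(-1\right) \left(-288750\right) = 288750$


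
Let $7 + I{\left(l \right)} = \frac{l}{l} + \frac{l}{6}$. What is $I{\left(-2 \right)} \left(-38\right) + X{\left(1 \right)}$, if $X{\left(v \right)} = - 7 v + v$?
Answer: $\frac{704}{3} \approx 234.67$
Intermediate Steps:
$I{\left(l \right)} = -6 + \frac{l}{6}$ ($I{\left(l \right)} = -7 + \left(\frac{l}{l} + \frac{l}{6}\right) = -7 + \left(1 + l \frac{1}{6}\right) = -7 + \left(1 + \frac{l}{6}\right) = -6 + \frac{l}{6}$)
$X{\left(v \right)} = - 6 v$
$I{\left(-2 \right)} \left(-38\right) + X{\left(1 \right)} = \left(-6 + \frac{1}{6} \left(-2\right)\right) \left(-38\right) - 6 = \left(-6 - \frac{1}{3}\right) \left(-38\right) - 6 = \left(- \frac{19}{3}\right) \left(-38\right) - 6 = \frac{722}{3} - 6 = \frac{704}{3}$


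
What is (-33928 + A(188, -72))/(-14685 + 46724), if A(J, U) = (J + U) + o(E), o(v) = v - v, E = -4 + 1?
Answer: -33812/32039 ≈ -1.0553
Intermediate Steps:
E = -3
o(v) = 0
A(J, U) = J + U (A(J, U) = (J + U) + 0 = J + U)
(-33928 + A(188, -72))/(-14685 + 46724) = (-33928 + (188 - 72))/(-14685 + 46724) = (-33928 + 116)/32039 = -33812*1/32039 = -33812/32039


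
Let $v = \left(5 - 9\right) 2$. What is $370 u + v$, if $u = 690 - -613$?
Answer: $482102$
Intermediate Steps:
$u = 1303$ ($u = 690 + 613 = 1303$)
$v = -8$ ($v = \left(-4\right) 2 = -8$)
$370 u + v = 370 \cdot 1303 - 8 = 482110 - 8 = 482102$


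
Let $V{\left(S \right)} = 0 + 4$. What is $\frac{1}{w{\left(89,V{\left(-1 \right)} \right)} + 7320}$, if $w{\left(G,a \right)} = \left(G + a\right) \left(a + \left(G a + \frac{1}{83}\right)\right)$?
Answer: $\frac{83}{3386493} \approx 2.4509 \cdot 10^{-5}$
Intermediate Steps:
$V{\left(S \right)} = 4$
$w{\left(G,a \right)} = \left(G + a\right) \left(\frac{1}{83} + a + G a\right)$ ($w{\left(G,a \right)} = \left(G + a\right) \left(a + \left(G a + \frac{1}{83}\right)\right) = \left(G + a\right) \left(a + \left(\frac{1}{83} + G a\right)\right) = \left(G + a\right) \left(\frac{1}{83} + a + G a\right)$)
$\frac{1}{w{\left(89,V{\left(-1 \right)} \right)} + 7320} = \frac{1}{\left(4^{2} + \frac{1}{83} \cdot 89 + \frac{1}{83} \cdot 4 + 89 \cdot 4 + 89 \cdot 4^{2} + 4 \cdot 89^{2}\right) + 7320} = \frac{1}{\left(16 + \frac{89}{83} + \frac{4}{83} + 356 + 89 \cdot 16 + 4 \cdot 7921\right) + 7320} = \frac{1}{\left(16 + \frac{89}{83} + \frac{4}{83} + 356 + 1424 + 31684\right) + 7320} = \frac{1}{\frac{2778933}{83} + 7320} = \frac{1}{\frac{3386493}{83}} = \frac{83}{3386493}$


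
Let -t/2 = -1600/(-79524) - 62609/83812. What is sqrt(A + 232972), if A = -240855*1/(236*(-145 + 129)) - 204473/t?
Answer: sqrt(30194981035094714587960206205)/571688632088 ≈ 303.95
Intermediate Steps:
t = 1211204729/833133186 (t = -2*(-1600/(-79524) - 62609/83812) = -2*(-1600*(-1/79524) - 62609*1/83812) = -2*(400/19881 - 62609/83812) = -2*(-1211204729/1666266372) = 1211204729/833133186 ≈ 1.4538)
A = -642962116854129633/4573509056704 (A = -240855*1/(236*(-145 + 129)) - 204473/1211204729/833133186 = -240855/(236*(-16)) - 204473*833133186/1211204729 = -240855/(-3776) - 170353241940978/1211204729 = -240855*(-1/3776) - 170353241940978/1211204729 = 240855/3776 - 170353241940978/1211204729 = -642962116854129633/4573509056704 ≈ -1.4058e+5)
sqrt(A + 232972) = sqrt(-642962116854129633/4573509056704 + 232972) = sqrt(422537435104314655/4573509056704) = sqrt(30194981035094714587960206205)/571688632088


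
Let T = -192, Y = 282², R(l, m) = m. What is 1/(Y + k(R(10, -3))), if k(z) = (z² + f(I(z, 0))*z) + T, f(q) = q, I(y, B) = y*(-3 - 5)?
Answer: 1/79269 ≈ 1.2615e-5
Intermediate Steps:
Y = 79524
I(y, B) = -8*y (I(y, B) = y*(-8) = -8*y)
k(z) = -192 - 7*z² (k(z) = (z² + (-8*z)*z) - 192 = (z² - 8*z²) - 192 = -7*z² - 192 = -192 - 7*z²)
1/(Y + k(R(10, -3))) = 1/(79524 + (-192 - 7*(-3)²)) = 1/(79524 + (-192 - 7*9)) = 1/(79524 + (-192 - 63)) = 1/(79524 - 255) = 1/79269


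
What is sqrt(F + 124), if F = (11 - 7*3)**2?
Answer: 4*sqrt(14) ≈ 14.967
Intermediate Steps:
F = 100 (F = (11 - 21)**2 = (-10)**2 = 100)
sqrt(F + 124) = sqrt(100 + 124) = sqrt(224) = 4*sqrt(14)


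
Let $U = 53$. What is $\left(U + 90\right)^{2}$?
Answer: $20449$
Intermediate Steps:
$\left(U + 90\right)^{2} = \left(53 + 90\right)^{2} = 143^{2} = 20449$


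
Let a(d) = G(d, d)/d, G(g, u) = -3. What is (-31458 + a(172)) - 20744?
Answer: -8978747/172 ≈ -52202.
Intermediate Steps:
a(d) = -3/d
(-31458 + a(172)) - 20744 = (-31458 - 3/172) - 20744 = -5410779/172 - 20744 = -8978747/172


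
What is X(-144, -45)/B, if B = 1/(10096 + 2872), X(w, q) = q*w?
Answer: 84032640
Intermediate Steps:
B = 1/12968 ≈ 7.7113e-5
X(-144, -45)/B = (-45*(-144))/(1/12968) = 6480*12968 = 84032640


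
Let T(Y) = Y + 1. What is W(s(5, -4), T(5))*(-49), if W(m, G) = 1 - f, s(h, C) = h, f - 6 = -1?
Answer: 196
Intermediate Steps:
f = 5 (f = 6 - 1 = 5)
T(Y) = 1 + Y
W(m, G) = -4 (W(m, G) = 1 - 1*5 = 1 - 5 = -4)
W(s(5, -4), T(5))*(-49) = -4*(-49) = 196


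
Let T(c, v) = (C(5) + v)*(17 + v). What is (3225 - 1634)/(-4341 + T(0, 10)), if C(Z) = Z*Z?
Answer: -1591/3396 ≈ -0.46849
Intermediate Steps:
C(Z) = Z**2
T(c, v) = (17 + v)*(25 + v) (T(c, v) = (5**2 + v)*(17 + v) = (25 + v)*(17 + v) = (17 + v)*(25 + v))
(3225 - 1634)/(-4341 + T(0, 10)) = (3225 - 1634)/(-4341 + (425 + 10**2 + 42*10)) = 1591/(-4341 + (425 + 100 + 420)) = 1591/(-4341 + 945) = 1591/(-3396) = 1591*(-1/3396) = -1591/3396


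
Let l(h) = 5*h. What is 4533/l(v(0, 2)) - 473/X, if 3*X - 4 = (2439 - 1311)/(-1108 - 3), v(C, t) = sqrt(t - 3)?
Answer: -1576509/3316 - 4533*I/5 ≈ -475.42 - 906.6*I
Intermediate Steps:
v(C, t) = sqrt(-3 + t)
X = 3316/3333 (X = 4/3 + ((2439 - 1311)/(-1108 - 3))/3 = 4/3 + (1128/(-1111))/3 = 4/3 + (1128*(-1/1111))/3 = 4/3 + (1/3)*(-1128/1111) = 4/3 - 376/1111 = 3316/3333 ≈ 0.99490)
4533/l(v(0, 2)) - 473/X = 4533/((5*sqrt(-3 + 2))) - 473/3316/3333 = 4533/((5*sqrt(-1))) - 473*3333/3316 = 4533/((5*I)) - 1576509/3316 = 4533*(-I/5) - 1576509/3316 = -4533*I/5 - 1576509/3316 = -1576509/3316 - 4533*I/5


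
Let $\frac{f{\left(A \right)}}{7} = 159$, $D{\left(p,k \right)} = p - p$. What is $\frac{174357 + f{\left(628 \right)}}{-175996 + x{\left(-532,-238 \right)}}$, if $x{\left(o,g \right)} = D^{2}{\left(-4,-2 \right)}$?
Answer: $- \frac{87735}{87998} \approx -0.99701$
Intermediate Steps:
$D{\left(p,k \right)} = 0$
$x{\left(o,g \right)} = 0$ ($x{\left(o,g \right)} = 0^{2} = 0$)
$f{\left(A \right)} = 1113$ ($f{\left(A \right)} = 7 \cdot 159 = 1113$)
$\frac{174357 + f{\left(628 \right)}}{-175996 + x{\left(-532,-238 \right)}} = \frac{174357 + 1113}{-175996 + 0} = \frac{175470}{-175996} = 175470 \left(- \frac{1}{175996}\right) = - \frac{87735}{87998}$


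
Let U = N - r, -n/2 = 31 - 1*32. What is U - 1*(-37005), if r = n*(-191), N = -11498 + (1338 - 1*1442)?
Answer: 25785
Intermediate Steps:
N = -11602 (N = -11498 + (1338 - 1442) = -11498 - 104 = -11602)
n = 2 (n = -2*(31 - 1*32) = -2*(31 - 32) = -2*(-1) = 2)
r = -382 (r = 2*(-191) = -382)
U = -11220 (U = -11602 - 1*(-382) = -11602 + 382 = -11220)
U - 1*(-37005) = -11220 - 1*(-37005) = -11220 + 37005 = 25785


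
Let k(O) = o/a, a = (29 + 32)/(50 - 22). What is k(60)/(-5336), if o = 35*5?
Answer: -1225/81374 ≈ -0.015054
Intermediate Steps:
o = 175
a = 61/28 ≈ 2.1786
k(O) = 4900/61 (k(O) = 175/(61/28) = 175*(28/61) = 4900/61)
k(60)/(-5336) = (4900/61)/(-5336) = (4900/61)*(-1/5336) = -1225/81374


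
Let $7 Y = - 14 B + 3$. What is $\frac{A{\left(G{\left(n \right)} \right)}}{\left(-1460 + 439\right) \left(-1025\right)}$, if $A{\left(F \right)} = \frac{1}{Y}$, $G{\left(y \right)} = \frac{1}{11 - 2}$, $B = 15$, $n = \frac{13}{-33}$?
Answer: $- \frac{7}{216630675} \approx -3.2313 \cdot 10^{-8}$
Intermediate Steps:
$n = - \frac{13}{33}$ ($n = 13 \left(- \frac{1}{33}\right) = - \frac{13}{33} \approx -0.39394$)
$G{\left(y \right)} = \frac{1}{9}$
$Y = - \frac{207}{7}$ ($Y = \frac{\left(-14\right) 15 + 3}{7} = \frac{-210 + 3}{7} = \frac{1}{7} \left(-207\right) = - \frac{207}{7} \approx -29.571$)
$A{\left(F \right)} = - \frac{7}{207}$ ($A{\left(F \right)} = \frac{1}{- \frac{207}{7}} = - \frac{7}{207}$)
$\frac{A{\left(G{\left(n \right)} \right)}}{\left(-1460 + 439\right) \left(-1025\right)} = - \frac{7}{207 \left(-1460 + 439\right) \left(-1025\right)} = - \frac{7}{207 \left(\left(-1021\right) \left(-1025\right)\right)} = - \frac{7}{207 \cdot 1046525} = \left(- \frac{7}{207}\right) \frac{1}{1046525} = - \frac{7}{216630675}$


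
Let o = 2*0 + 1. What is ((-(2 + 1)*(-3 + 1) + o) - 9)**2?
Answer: 4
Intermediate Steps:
o = 1 (o = 0 + 1 = 1)
((-(2 + 1)*(-3 + 1) + o) - 9)**2 = ((-(2 + 1)*(-3 + 1) + 1) - 9)**2 = ((-3*(-2) + 1) - 9)**2 = ((-1*(-6) + 1) - 9)**2 = ((6 + 1) - 9)**2 = (7 - 9)**2 = (-2)**2 = 4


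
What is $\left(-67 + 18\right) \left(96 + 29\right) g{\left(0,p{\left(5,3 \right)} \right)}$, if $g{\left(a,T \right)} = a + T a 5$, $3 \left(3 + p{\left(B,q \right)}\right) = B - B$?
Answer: $0$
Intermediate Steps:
$p{\left(B,q \right)} = -3$ ($p{\left(B,q \right)} = -3 + \frac{B - B}{3} = -3 + \frac{1}{3} \cdot 0 = -3 + 0 = -3$)
$g{\left(a,T \right)} = a + 5 T a$
$\left(-67 + 18\right) \left(96 + 29\right) g{\left(0,p{\left(5,3 \right)} \right)} = \left(-67 + 18\right) \left(96 + 29\right) 0 \left(1 + 5 \left(-3\right)\right) = \left(-49\right) 125 \cdot 0 \left(1 - 15\right) = - 6125 \cdot 0 \left(-14\right) = \left(-6125\right) 0 = 0$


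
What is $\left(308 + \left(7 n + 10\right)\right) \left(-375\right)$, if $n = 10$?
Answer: $-145500$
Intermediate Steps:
$\left(308 + \left(7 n + 10\right)\right) \left(-375\right) = \left(308 + \left(7 \cdot 10 + 10\right)\right) \left(-375\right) = \left(308 + \left(70 + 10\right)\right) \left(-375\right) = \left(308 + 80\right) \left(-375\right) = 388 \left(-375\right) = -145500$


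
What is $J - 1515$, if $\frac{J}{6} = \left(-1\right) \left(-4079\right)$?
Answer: $22959$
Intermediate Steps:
$J = 24474$ ($J = 6 \left(\left(-1\right) \left(-4079\right)\right) = 6 \cdot 4079 = 24474$)
$J - 1515 = 24474 - 1515 = 22959$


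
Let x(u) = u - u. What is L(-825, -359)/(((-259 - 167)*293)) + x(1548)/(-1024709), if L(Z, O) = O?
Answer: 359/124818 ≈ 0.0028762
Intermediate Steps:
x(u) = 0
L(-825, -359)/(((-259 - 167)*293)) + x(1548)/(-1024709) = -359*1/(293*(-259 - 167)) + 0/(-1024709) = -359/((-426*293)) + 0*(-1/1024709) = -359/(-124818) + 0 = -359*(-1/124818) + 0 = 359/124818 + 0 = 359/124818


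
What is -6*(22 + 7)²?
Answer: -5046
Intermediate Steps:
-6*(22 + 7)² = -6*29² = -6*841 = -5046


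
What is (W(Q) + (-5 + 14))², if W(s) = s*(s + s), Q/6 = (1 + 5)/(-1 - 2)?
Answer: 88209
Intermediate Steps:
Q = -12 (Q = 6*((1 + 5)/(-1 - 2)) = 6*(6/(-3)) = 6*(6*(-⅓)) = 6*(-2) = -12)
W(s) = 2*s² (W(s) = s*(2*s) = 2*s²)
(W(Q) + (-5 + 14))² = (2*(-12)² + (-5 + 14))² = (2*144 + 9)² = (288 + 9)² = 297² = 88209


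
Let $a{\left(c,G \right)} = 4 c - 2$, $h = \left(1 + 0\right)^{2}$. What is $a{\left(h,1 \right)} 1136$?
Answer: $2272$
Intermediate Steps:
$h = 1$ ($h = 1^{2} = 1$)
$a{\left(c,G \right)} = -2 + 4 c$
$a{\left(h,1 \right)} 1136 = \left(-2 + 4 \cdot 1\right) 1136 = \left(-2 + 4\right) 1136 = 2 \cdot 1136 = 2272$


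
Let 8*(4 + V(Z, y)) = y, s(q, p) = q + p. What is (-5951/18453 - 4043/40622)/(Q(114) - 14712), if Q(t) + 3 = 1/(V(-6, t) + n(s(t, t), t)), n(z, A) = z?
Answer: 301478691953/10511902565344506 ≈ 2.8680e-5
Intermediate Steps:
s(q, p) = p + q
V(Z, y) = -4 + y/8
Q(t) = -3 + 1/(-4 + 17*t/8) (Q(t) = -3 + 1/((-4 + t/8) + (t + t)) = -3 + 1/((-4 + t/8) + 2*t) = -3 + 1/(-4 + 17*t/8))
(-5951/18453 - 4043/40622)/(Q(114) - 14712) = (-5951/18453 - 4043/40622)/((104 - 51*114)/(-32 + 17*114) - 14712) = (-5951*1/18453 - 4043*1/40622)/((104 - 5814)/(-32 + 1938) - 14712) = (-5951/18453 - 4043/40622)/(-5710/1906 - 14712) = -316347001/(749597766*((1/1906)*(-5710) - 14712)) = -316347001/(749597766*(-2855/953 - 14712)) = -316347001/(749597766*(-14023391/953)) = -316347001/749597766*(-953/14023391) = 301478691953/10511902565344506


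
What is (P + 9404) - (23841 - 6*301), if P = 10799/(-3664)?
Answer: -46290783/3664 ≈ -12634.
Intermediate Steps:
P = -10799/3664 (P = 10799*(-1/3664) = -10799/3664 ≈ -2.9473)
(P + 9404) - (23841 - 6*301) = (-10799/3664 + 9404) - (23841 - 6*301) = 34445457/3664 - (23841 - 1806) = 34445457/3664 - 1*22035 = 34445457/3664 - 22035 = -46290783/3664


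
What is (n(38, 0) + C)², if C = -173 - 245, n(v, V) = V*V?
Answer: 174724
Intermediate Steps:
n(v, V) = V²
C = -418
(n(38, 0) + C)² = (0² - 418)² = (0 - 418)² = (-418)² = 174724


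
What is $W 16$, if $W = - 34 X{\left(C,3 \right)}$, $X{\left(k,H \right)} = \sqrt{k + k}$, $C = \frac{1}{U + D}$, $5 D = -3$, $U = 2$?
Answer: $- \frac{544 \sqrt{70}}{7} \approx -650.2$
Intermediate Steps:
$D = - \frac{3}{5}$ ($D = \frac{1}{5} \left(-3\right) = - \frac{3}{5} \approx -0.6$)
$C = \frac{5}{7}$ ($C = \frac{1}{2 - \frac{3}{5}} = \frac{1}{\frac{7}{5}} = \frac{5}{7} \approx 0.71429$)
$X{\left(k,H \right)} = \sqrt{2} \sqrt{k}$ ($X{\left(k,H \right)} = \sqrt{2 k} = \sqrt{2} \sqrt{k}$)
$W = - \frac{34 \sqrt{70}}{7}$ ($W = - 34 \sqrt{2} \sqrt{\frac{5}{7}} = - 34 \sqrt{2} \frac{\sqrt{35}}{7} = - 34 \frac{\sqrt{70}}{7} = - \frac{34 \sqrt{70}}{7} \approx -40.638$)
$W 16 = - \frac{34 \sqrt{70}}{7} \cdot 16 = - \frac{544 \sqrt{70}}{7}$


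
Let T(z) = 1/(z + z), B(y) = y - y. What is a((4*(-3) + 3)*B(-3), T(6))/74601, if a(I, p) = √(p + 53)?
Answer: 7*√39/447606 ≈ 9.7664e-5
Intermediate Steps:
B(y) = 0
T(z) = 1/(2*z)
a(I, p) = √(53 + p)
a((4*(-3) + 3)*B(-3), T(6))/74601 = √(53 + (½)/6)/74601 = √(53 + (½)*(⅙))*(1/74601) = √(53 + 1/12)*(1/74601) = √(637/12)*(1/74601) = (7*√39/6)*(1/74601) = 7*√39/447606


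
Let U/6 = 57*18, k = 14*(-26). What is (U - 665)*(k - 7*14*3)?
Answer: -3613078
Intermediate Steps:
k = -364
U = 6156 (U = 6*(57*18) = 6*1026 = 6156)
(U - 665)*(k - 7*14*3) = (6156 - 665)*(-364 - 7*14*3) = 5491*(-364 - 98*3) = 5491*(-364 - 294) = 5491*(-658) = -3613078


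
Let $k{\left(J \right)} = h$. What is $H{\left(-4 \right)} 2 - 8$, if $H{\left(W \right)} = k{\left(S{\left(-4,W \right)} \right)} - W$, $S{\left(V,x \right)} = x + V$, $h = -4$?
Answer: $-8$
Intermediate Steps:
$S{\left(V,x \right)} = V + x$
$k{\left(J \right)} = -4$
$H{\left(W \right)} = -4 - W$
$H{\left(-4 \right)} 2 - 8 = \left(-4 - -4\right) 2 - 8 = \left(-4 + 4\right) 2 - 8 = 0 \cdot 2 - 8 = 0 - 8 = -8$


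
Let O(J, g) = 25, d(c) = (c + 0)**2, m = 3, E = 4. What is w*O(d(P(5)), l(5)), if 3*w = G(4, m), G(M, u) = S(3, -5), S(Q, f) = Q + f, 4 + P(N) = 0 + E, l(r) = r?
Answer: -50/3 ≈ -16.667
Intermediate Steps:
P(N) = 0 (P(N) = -4 + (0 + 4) = -4 + 4 = 0)
d(c) = c**2
G(M, u) = -2 (G(M, u) = 3 - 5 = -2)
w = -2/3 (w = (1/3)*(-2) = -2/3 ≈ -0.66667)
w*O(d(P(5)), l(5)) = -2/3*25 = -50/3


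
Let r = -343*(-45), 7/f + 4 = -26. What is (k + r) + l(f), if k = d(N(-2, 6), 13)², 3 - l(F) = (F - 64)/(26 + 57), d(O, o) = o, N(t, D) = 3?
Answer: 38863357/2490 ≈ 15608.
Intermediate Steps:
f = -7/30 (f = 7/(-4 - 26) = 7/(-30) = 7*(-1/30) = -7/30 ≈ -0.23333)
l(F) = 313/83 - F/83 (l(F) = 3 - (F - 64)/(26 + 57) = 3 - (-64 + F)/83 = 3 - (-64/83 + F/83) = 3 + (64/83 - F/83) = 313/83 - F/83)
k = 169 (k = 13² = 169)
r = 15435
(k + r) + l(f) = (169 + 15435) + (313/83 - 1/83*(-7/30)) = 15604 + (313/83 + 7/2490) = 15604 + 9397/2490 = 38863357/2490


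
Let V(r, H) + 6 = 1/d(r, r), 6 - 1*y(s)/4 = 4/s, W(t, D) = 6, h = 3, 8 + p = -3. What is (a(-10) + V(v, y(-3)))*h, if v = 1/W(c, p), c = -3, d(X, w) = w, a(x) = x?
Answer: -30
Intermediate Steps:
p = -11 (p = -8 - 3 = -11)
y(s) = 24 - 16/s
v = ⅙ (v = 1/6 = ⅙ ≈ 0.16667)
V(r, H) = -6 + 1/r
(a(-10) + V(v, y(-3)))*h = (-10 + (-6 + 1/(⅙)))*3 = (-10 + (-6 + 6))*3 = (-10 + 0)*3 = -10*3 = -30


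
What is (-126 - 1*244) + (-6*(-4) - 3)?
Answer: -349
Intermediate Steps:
(-126 - 1*244) + (-6*(-4) - 3) = (-126 - 244) + (24 - 3) = -370 + 21 = -349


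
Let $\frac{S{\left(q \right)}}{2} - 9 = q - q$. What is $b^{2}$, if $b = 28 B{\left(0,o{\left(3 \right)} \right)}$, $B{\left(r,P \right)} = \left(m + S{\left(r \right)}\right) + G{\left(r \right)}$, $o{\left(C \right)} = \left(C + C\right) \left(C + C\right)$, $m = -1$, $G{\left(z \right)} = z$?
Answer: $226576$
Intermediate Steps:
$S{\left(q \right)} = 18$ ($S{\left(q \right)} = 18 + 2 \left(q - q\right) = 18 + 2 \cdot 0 = 18 + 0 = 18$)
$o{\left(C \right)} = 4 C^{2}$ ($o{\left(C \right)} = 2 C 2 C = 4 C^{2}$)
$B{\left(r,P \right)} = 17 + r$ ($B{\left(r,P \right)} = \left(-1 + 18\right) + r = 17 + r$)
$b = 476$ ($b = 28 \left(17 + 0\right) = 28 \cdot 17 = 476$)
$b^{2} = 476^{2} = 226576$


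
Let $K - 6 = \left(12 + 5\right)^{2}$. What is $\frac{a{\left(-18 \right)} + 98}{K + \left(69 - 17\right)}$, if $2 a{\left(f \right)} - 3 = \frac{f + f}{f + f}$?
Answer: $\frac{100}{347} \approx 0.28818$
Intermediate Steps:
$K = 295$ ($K = 6 + \left(12 + 5\right)^{2} = 6 + 17^{2} = 6 + 289 = 295$)
$a{\left(f \right)} = 2$ ($a{\left(f \right)} = \frac{3}{2} + \frac{\left(f + f\right) \frac{1}{f + f}}{2} = \frac{3}{2} + \frac{2 f \frac{1}{2 f}}{2} = \frac{3}{2} + \frac{1}{2} \cdot 1 = \frac{3}{2} + \frac{1}{2} = 2$)
$\frac{a{\left(-18 \right)} + 98}{K + \left(69 - 17\right)} = \frac{2 + 98}{295 + \left(69 - 17\right)} = \frac{100}{295 + \left(69 - 17\right)} = \frac{100}{295 + 52} = \frac{100}{347}$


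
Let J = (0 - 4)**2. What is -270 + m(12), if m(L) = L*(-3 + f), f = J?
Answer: -114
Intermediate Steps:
J = 16 (J = (-4)**2 = 16)
f = 16
m(L) = 13*L (m(L) = L*(-3 + 16) = L*13 = 13*L)
-270 + m(12) = -270 + 13*12 = -270 + 156 = -114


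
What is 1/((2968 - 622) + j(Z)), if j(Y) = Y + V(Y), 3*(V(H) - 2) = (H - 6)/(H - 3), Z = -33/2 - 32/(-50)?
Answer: 141450/329935853 ≈ 0.00042872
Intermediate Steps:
Z = -793/50 (Z = -33*½ - 32*(-1/50) = -33/2 + 16/25 = -793/50 ≈ -15.860)
V(H) = 2 + (-6 + H)/(3*(-3 + H)) (V(H) = 2 + ((H - 6)/(H - 3))/3 = 2 + ((-6 + H)/(-3 + H))/3 = 2 + (-6 + H)/(3*(-3 + H)))
j(Y) = Y + (-24 + 7*Y)/(3*(-3 + Y))
1/((2968 - 622) + j(Z)) = 1/((2968 - 622) + (-8 + (-793/50)² - ⅔*(-793/50))/(-3 - 793/50)) = 1/(2346 + (-8 + 628849/2500 + 793/75)/(-943/50)) = 1/(2346 - 50/943*1905847/7500) = 1/(2346 - 1905847/141450) = 1/(329935853/141450) = 141450/329935853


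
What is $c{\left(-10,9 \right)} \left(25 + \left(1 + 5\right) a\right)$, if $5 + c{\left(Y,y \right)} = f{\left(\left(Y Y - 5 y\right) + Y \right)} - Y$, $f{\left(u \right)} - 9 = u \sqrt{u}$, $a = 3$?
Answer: $602 + 5805 \sqrt{5} \approx 13582.0$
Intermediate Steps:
$f{\left(u \right)} = 9 + u^{\frac{3}{2}}$ ($f{\left(u \right)} = 9 + u \sqrt{u} = 9 + u^{\frac{3}{2}}$)
$c{\left(Y,y \right)} = 4 + \left(Y + Y^{2} - 5 y\right)^{\frac{3}{2}} - Y$ ($c{\left(Y,y \right)} = -5 - \left(-9 + Y - \left(\left(Y Y - 5 y\right) + Y\right)^{\frac{3}{2}}\right) = -5 - \left(-9 + Y - \left(\left(Y^{2} - 5 y\right) + Y\right)^{\frac{3}{2}}\right) = -5 - \left(-9 + Y - \left(Y + Y^{2} - 5 y\right)^{\frac{3}{2}}\right) = -5 + \left(9 + \left(Y + Y^{2} - 5 y\right)^{\frac{3}{2}} - Y\right) = 4 + \left(Y + Y^{2} - 5 y\right)^{\frac{3}{2}} - Y$)
$c{\left(-10,9 \right)} \left(25 + \left(1 + 5\right) a\right) = \left(4 + \left(-10 + \left(-10\right)^{2} - 45\right)^{\frac{3}{2}} - -10\right) \left(25 + \left(1 + 5\right) 3\right) = \left(4 + \left(-10 + 100 - 45\right)^{\frac{3}{2}} + 10\right) \left(25 + 6 \cdot 3\right) = \left(4 + 45^{\frac{3}{2}} + 10\right) \left(25 + 18\right) = \left(4 + 135 \sqrt{5} + 10\right) 43 = \left(14 + 135 \sqrt{5}\right) 43 = 602 + 5805 \sqrt{5}$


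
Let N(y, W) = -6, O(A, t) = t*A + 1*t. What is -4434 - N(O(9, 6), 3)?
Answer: -4428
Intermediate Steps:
O(A, t) = t + A*t (O(A, t) = A*t + t = t + A*t)
-4434 - N(O(9, 6), 3) = -4434 - 1*(-6) = -4434 + 6 = -4428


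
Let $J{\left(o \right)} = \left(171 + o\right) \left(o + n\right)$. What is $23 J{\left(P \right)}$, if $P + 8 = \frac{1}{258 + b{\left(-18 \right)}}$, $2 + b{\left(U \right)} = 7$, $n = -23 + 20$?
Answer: $- \frac{2851540920}{69169} \approx -41226.0$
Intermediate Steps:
$n = -3$
$b{\left(U \right)} = 5$ ($b{\left(U \right)} = -2 + 7 = 5$)
$P = - \frac{2103}{263}$ ($P = -8 + \frac{1}{258 + 5} = -8 + \frac{1}{263} = - \frac{2103}{263} \approx -7.9962$)
$J{\left(o \right)} = \left(-3 + o\right) \left(171 + o\right)$ ($J{\left(o \right)} = \left(171 + o\right) \left(o - 3\right) = \left(171 + o\right) \left(-3 + o\right) = \left(-3 + o\right) \left(171 + o\right)$)
$23 J{\left(P \right)} = 23 \left(-513 + \left(- \frac{2103}{263}\right)^{2} + 168 \left(- \frac{2103}{263}\right)\right) = 23 \left(-513 + \frac{4422609}{69169} - \frac{353304}{263}\right) = 23 \left(- \frac{123980040}{69169}\right) = - \frac{2851540920}{69169}$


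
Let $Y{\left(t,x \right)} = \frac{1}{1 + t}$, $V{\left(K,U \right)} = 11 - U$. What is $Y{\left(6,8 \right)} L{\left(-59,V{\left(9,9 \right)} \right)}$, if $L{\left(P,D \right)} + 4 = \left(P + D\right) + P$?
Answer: $- \frac{120}{7} \approx -17.143$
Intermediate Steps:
$L{\left(P,D \right)} = -4 + D + 2 P$ ($L{\left(P,D \right)} = -4 + \left(\left(P + D\right) + P\right) = -4 + \left(\left(D + P\right) + P\right) = -4 + \left(D + 2 P\right) = -4 + D + 2 P$)
$Y{\left(6,8 \right)} L{\left(-59,V{\left(9,9 \right)} \right)} = \frac{-4 + \left(11 - 9\right) + 2 \left(-59\right)}{1 + 6} = \frac{-4 + \left(11 - 9\right) - 118}{7} = \frac{-4 + 2 - 118}{7} = \frac{1}{7} \left(-120\right) = - \frac{120}{7}$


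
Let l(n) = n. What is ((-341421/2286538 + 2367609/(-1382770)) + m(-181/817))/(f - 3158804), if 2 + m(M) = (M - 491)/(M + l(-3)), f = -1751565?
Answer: -38648954195669483/1276963276981724778565 ≈ -3.0266e-5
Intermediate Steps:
m(M) = -2 + (-491 + M)/(-3 + M) (m(M) = -2 + (M - 491)/(M - 3) = -2 + (-491 + M)/(-3 + M))
((-341421/2286538 + 2367609/(-1382770)) + m(-181/817))/(f - 3158804) = ((-341421/2286538 + 2367609/(-1382770)) + (-485 - (-181)/817)/(-3 - 181/817))/(-1751565 - 3158804) = ((-341421*1/2286538 + 2367609*(-1/1382770)) + (-485 - (-181)/817)/(-3 - 181*1/817))/(-4910369) = ((-341421/2286538 - 2367609/1382770) + (-485 - 1*(-181/817))/(-3 - 181/817))*(-1/4910369) = (-1471433665953/790439037565 + (-485 + 181/817)/(-2632/817))*(-1/4910369) = (-1471433665953/790439037565 - 817/2632*(-396064/817))*(-1/4910369) = (-1471433665953/790439037565 + 49508/329)*(-1/4910369) = (38648954195669483/260054443358885)*(-1/4910369) = -38648954195669483/1276963276981724778565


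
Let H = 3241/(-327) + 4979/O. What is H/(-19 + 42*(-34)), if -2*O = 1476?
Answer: 1339997/116399574 ≈ 0.011512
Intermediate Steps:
O = -738 (O = -1/2*1476 = -738)
H = -1339997/80442 (H = 3241/(-327) + 4979/(-738) = 3241*(-1/327) + 4979*(-1/738) = -3241/327 - 4979/738 = -1339997/80442 ≈ -16.658)
H/(-19 + 42*(-34)) = -1339997/(80442*(-19 + 42*(-34))) = -1339997/(80442*(-19 - 1428)) = -1339997/80442/(-1447) = -1339997/80442*(-1/1447) = 1339997/116399574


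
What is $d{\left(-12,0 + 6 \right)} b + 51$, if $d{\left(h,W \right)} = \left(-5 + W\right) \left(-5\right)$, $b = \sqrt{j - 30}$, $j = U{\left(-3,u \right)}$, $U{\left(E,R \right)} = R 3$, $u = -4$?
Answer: $51 - 5 i \sqrt{42} \approx 51.0 - 32.404 i$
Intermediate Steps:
$U{\left(E,R \right)} = 3 R$
$j = -12$ ($j = 3 \left(-4\right) = -12$)
$b = i \sqrt{42}$ ($b = \sqrt{-12 - 30} = \sqrt{-42} = i \sqrt{42} \approx 6.4807 i$)
$d{\left(h,W \right)} = 25 - 5 W$
$d{\left(-12,0 + 6 \right)} b + 51 = \left(25 - 5 \left(0 + 6\right)\right) i \sqrt{42} + 51 = \left(25 - 30\right) i \sqrt{42} + 51 = - 5 i \sqrt{42} + 51 = 51 - 5 i \sqrt{42}$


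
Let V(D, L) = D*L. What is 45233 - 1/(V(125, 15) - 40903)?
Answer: 1765353525/39028 ≈ 45233.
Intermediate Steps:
45233 - 1/(V(125, 15) - 40903) = 45233 - 1/(125*15 - 40903) = 45233 - 1/(1875 - 40903) = 45233 - 1/(-39028) = 45233 - 1*(-1/39028) = 45233 + 1/39028 = 1765353525/39028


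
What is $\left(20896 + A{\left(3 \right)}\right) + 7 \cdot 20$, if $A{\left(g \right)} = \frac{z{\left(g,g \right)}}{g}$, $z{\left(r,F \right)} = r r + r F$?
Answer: $21042$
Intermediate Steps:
$z{\left(r,F \right)} = r^{2} + F r$
$A{\left(g \right)} = 2 g$ ($A{\left(g \right)} = \frac{g \left(g + g\right)}{g} = \frac{g 2 g}{g} = \frac{2 g^{2}}{g} = 2 g$)
$\left(20896 + A{\left(3 \right)}\right) + 7 \cdot 20 = \left(20896 + 2 \cdot 3\right) + 7 \cdot 20 = \left(20896 + 6\right) + 140 = 20902 + 140 = 21042$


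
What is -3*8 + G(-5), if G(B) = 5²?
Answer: 1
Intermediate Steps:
G(B) = 25
-3*8 + G(-5) = -3*8 + 25 = -24 + 25 = 1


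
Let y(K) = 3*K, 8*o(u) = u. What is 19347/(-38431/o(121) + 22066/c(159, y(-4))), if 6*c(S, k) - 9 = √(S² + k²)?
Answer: -46915160971107/5625355300964 - 1420546026405*√113/5625355300964 ≈ -11.024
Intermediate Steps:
o(u) = u/8
c(S, k) = 3/2 + √(S² + k²)/6
19347/(-38431/o(121) + 22066/c(159, y(-4))) = 19347/(-38431/((⅛)*121) + 22066/(3/2 + √(159² + (3*(-4))²)/6)) = 19347/(-38431/121/8 + 22066/(3/2 + √(25281 + (-12)²)/6)) = 19347/(-38431*8/121 + 22066/(3/2 + √(25281 + 144)/6)) = 19347/(-307448/121 + 22066/(3/2 + √25425/6)) = 19347/(-307448/121 + 22066/(3/2 + (15*√113)/6)) = 19347/(-307448/121 + 22066/(3/2 + 5*√113/2))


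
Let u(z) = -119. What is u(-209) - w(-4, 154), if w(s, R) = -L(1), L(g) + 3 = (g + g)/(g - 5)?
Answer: -245/2 ≈ -122.50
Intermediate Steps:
L(g) = -3 + 2*g/(-5 + g) (L(g) = -3 + (g + g)/(g - 5) = -3 + (2*g)/(-5 + g) = -3 + 2*g/(-5 + g))
w(s, R) = 7/2 (w(s, R) = -(15 - 1*1)/(-5 + 1) = -(15 - 1)/(-4) = -(-1)*14/4 = -1*(-7/2) = 7/2)
u(-209) - w(-4, 154) = -119 - 1*7/2 = -119 - 7/2 = -245/2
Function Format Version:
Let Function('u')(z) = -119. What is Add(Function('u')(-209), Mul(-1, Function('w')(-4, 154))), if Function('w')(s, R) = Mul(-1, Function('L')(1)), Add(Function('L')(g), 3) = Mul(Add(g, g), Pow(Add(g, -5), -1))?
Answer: Rational(-245, 2) ≈ -122.50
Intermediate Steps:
Function('L')(g) = Add(-3, Mul(2, g, Pow(Add(-5, g), -1))) (Function('L')(g) = Add(-3, Mul(Add(g, g), Pow(Add(g, -5), -1))) = Add(-3, Mul(Mul(2, g), Pow(Add(-5, g), -1))) = Add(-3, Mul(2, g, Pow(Add(-5, g), -1))))
Function('w')(s, R) = Rational(7, 2) (Function('w')(s, R) = Mul(-1, Mul(Pow(Add(-5, 1), -1), Add(15, Mul(-1, 1)))) = Mul(-1, Mul(Pow(-4, -1), Add(15, -1))) = Mul(-1, Mul(Rational(-1, 4), 14)) = Mul(-1, Rational(-7, 2)) = Rational(7, 2))
Add(Function('u')(-209), Mul(-1, Function('w')(-4, 154))) = Add(-119, Mul(-1, Rational(7, 2))) = Add(-119, Rational(-7, 2)) = Rational(-245, 2)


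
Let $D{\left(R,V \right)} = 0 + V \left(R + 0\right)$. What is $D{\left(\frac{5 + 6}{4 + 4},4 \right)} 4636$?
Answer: $25498$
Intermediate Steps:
$D{\left(R,V \right)} = R V$ ($D{\left(R,V \right)} = 0 + V R = 0 + R V = R V$)
$D{\left(\frac{5 + 6}{4 + 4},4 \right)} 4636 = \frac{5 + 6}{4 + 4} \cdot 4 \cdot 4636 = \frac{11}{8} \cdot 4 \cdot 4636 = \frac{11}{2} \cdot 4636 = 25498$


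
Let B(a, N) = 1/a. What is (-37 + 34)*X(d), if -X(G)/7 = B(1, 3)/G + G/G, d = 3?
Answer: 28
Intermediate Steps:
X(G) = -7 - 7/G (X(G) = -7*(1/(1*G) + G/G) = -7*(1/G + 1) = -7*(1 + 1/G) = -7 - 7/G)
(-37 + 34)*X(d) = (-37 + 34)*(-7 - 7/3) = -3*(-7 - 7*⅓) = -3*(-7 - 7/3) = -3*(-28/3) = 28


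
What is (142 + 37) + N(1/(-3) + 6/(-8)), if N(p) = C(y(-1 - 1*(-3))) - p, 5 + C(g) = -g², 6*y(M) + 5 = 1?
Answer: 6287/36 ≈ 174.64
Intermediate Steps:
y(M) = -⅔ (y(M) = -⅚ + (⅙)*1 = -⅚ + ⅙ = -⅔)
C(g) = -5 - g²
N(p) = -49/9 - p (N(p) = (-5 - (-⅔)²) - p = (-5 - 1*4/9) - p = (-5 - 4/9) - p = -49/9 - p)
(142 + 37) + N(1/(-3) + 6/(-8)) = (142 + 37) + (-49/9 - (1/(-3) + 6/(-8))) = 179 + (-49/9 - (1*(-⅓) + 6*(-⅛))) = 179 + (-49/9 - (-⅓ - ¾)) = 179 + (-49/9 - 1*(-13/12)) = 179 + (-49/9 + 13/12) = 179 - 157/36 = 6287/36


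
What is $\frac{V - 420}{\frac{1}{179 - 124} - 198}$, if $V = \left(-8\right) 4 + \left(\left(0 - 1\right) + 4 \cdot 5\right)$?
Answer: $\frac{23815}{10889} \approx 2.1871$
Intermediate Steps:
$V = -13$ ($V = -32 + \left(-1 + 20\right) = -32 + 19 = -13$)
$\frac{V - 420}{\frac{1}{179 - 124} - 198} = \frac{-13 - 420}{\frac{1}{179 - 124} - 198} = - \frac{433}{\frac{1}{55} - 198} = - \frac{433}{- \frac{10889}{55}} = \left(-433\right) \left(- \frac{55}{10889}\right) = \frac{23815}{10889}$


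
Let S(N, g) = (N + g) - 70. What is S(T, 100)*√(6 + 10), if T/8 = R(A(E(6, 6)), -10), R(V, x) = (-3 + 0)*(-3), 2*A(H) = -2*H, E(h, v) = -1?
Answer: 408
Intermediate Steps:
A(H) = -H (A(H) = (-2*H)/2 = -H)
R(V, x) = 9 (R(V, x) = -3*(-3) = 9)
T = 72 (T = 8*9 = 72)
S(N, g) = -70 + N + g
S(T, 100)*√(6 + 10) = (-70 + 72 + 100)*√(6 + 10) = 102*√16 = 102*4 = 408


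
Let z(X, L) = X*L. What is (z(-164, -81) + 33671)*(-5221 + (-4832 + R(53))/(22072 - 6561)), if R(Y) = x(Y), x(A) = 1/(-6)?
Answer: -22816682516945/93066 ≈ -2.4517e+8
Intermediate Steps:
x(A) = -⅙
R(Y) = -⅙
z(X, L) = L*X
(z(-164, -81) + 33671)*(-5221 + (-4832 + R(53))/(22072 - 6561)) = (-81*(-164) + 33671)*(-5221 + (-4832 - ⅙)/(22072 - 6561)) = (13284 + 33671)*(-5221 - 28993/6/15511) = 46955*(-5221 - 28993/6*1/15511) = 46955*(-5221 - 28993/93066) = 46955*(-485926579/93066) = -22816682516945/93066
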